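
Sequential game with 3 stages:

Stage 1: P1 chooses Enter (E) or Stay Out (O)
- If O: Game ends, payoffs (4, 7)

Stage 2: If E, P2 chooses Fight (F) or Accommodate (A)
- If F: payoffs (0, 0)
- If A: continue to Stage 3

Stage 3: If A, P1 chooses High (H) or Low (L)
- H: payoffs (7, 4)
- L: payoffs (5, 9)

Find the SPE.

SPE: (E, A, H); Outcome (7, 4)

Work:
Stage 3: P1 chooses H (7 vs 5)
Stage 2: P2: F->0, A->4 (anticipating H). Choose A
Stage 1: P1: O->4, E->7 (anticipating A, H). Choose E
SPE path: E -> A -> H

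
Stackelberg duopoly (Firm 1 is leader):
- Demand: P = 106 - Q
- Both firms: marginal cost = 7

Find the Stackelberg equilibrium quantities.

q₁* (leader) = 49.5, q₂* (follower) = 24.75

Work:
Follower's reaction: q₂ = (a - c - q₁)/2
Leader substitutes: π₁ = q₁·(a - q₁ - (a-c-q₁)/2 - c)
FOC: q₁* = (106 - 7)/2 = 49.50
Then: q₂* = (106 - 7 - 49.5)/2 = 24.75
Leader has first-mover advantage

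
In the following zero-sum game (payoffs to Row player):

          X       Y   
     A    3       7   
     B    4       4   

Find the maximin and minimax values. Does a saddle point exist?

Maximin = 4, Minimax = 4, Saddle: True

Work:
Row minimums: [3, 4] → maximin = 4
Column maximums: [4, 7] → minimax = 4
Saddle point exists! Game value = 4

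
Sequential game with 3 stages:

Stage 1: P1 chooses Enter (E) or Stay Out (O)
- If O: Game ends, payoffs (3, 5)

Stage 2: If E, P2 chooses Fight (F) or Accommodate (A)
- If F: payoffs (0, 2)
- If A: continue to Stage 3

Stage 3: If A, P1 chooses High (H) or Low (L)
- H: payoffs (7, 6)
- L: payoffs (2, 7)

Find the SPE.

SPE: (E, A, H); Outcome (7, 6)

Work:
Stage 3: P1 chooses H (7 vs 2)
Stage 2: P2: F->2, A->6 (anticipating H). Choose A
Stage 1: P1: O->3, E->7 (anticipating A, H). Choose E
SPE path: E -> A -> H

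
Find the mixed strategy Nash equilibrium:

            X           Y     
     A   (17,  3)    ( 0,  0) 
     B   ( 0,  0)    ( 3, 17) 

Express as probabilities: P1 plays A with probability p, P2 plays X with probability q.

p = 0.85, q = 0.15

Work:
Find probabilities that make opponent indifferent:
P2 chooses q to make P1 indifferent between A and B
P1 chooses p to make P2 indifferent between X and Y
Mixed NE: P1 plays (A: 0.85, B: 0.15), P2 plays (X: 0.15, Y: 0.85)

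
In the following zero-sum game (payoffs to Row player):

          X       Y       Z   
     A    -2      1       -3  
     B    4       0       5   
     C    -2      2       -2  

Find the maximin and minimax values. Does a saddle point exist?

Maximin = 0, Minimax = 2, Saddle: False

Work:
Row minimums: [-3, 0, -2] → maximin = 0
Column maximums: [4, 2, 5] → minimax = 2
No saddle point (maximin ≠ minimax). Mixed strategy needed.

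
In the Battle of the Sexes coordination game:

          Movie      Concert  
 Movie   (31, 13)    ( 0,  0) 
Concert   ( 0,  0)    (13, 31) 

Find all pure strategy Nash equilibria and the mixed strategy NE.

Pure NE: (Movie, Movie) and (Concert, Concert); Mixed NE: p = 0.7045, q = 0.2955

Work:
Check pure NE:
(Movie, Movie): (31, 13) - no unilateral deviation beneficial
(Concert, Concert): (13, 31) - no unilateral deviation beneficial
Mixed NE: P1 plays Movie with p = 0.7045, P2 plays Movie with q = 0.2955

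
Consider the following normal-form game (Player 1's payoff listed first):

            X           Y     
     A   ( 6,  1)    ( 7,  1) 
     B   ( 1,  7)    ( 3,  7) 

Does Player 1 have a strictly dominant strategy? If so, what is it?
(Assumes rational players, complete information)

Yes, Player 1's strictly dominant strategy is A

Work:
A strategy strictly dominates another if it gives a strictly higher payoff against every opponent action. Compare each pair of P1's strategies column-by-column:
  A vs B: [6 vs 1, 7 vs 3] → A strictly dominates B
  B vs A: [1 vs 6, 3 vs 7] → B does not strictly dominate A (column X: 1 ≤ 6)
A strictly dominates every other strategy → strictly dominant.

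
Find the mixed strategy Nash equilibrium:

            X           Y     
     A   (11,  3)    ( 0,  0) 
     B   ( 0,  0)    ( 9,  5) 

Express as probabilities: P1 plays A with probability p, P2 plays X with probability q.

p = 0.625, q = 0.45

Work:
Find probabilities that make opponent indifferent:
P2 chooses q to make P1 indifferent between A and B
P1 chooses p to make P2 indifferent between X and Y
Mixed NE: P1 plays (A: 0.625, B: 0.375), P2 plays (X: 0.45, Y: 0.55)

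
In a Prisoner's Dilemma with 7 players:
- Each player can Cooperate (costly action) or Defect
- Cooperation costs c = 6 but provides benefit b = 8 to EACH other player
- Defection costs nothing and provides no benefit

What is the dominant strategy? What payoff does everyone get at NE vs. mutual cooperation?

Dominant: Defect; NE payoff = 0; Coop payoff = 42

Work:
Defect dominates (saves cost c = 6, benefit to others is external)
NE: All defect → everyone gets 0
If all cooperate: each receives (6)×8 - 6 = 42
Social dilemma: 42 > 0 but NE gives 0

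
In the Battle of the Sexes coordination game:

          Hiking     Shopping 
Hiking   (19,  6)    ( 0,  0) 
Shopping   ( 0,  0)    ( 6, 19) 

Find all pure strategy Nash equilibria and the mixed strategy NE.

Pure NE: (Hiking, Hiking) and (Shopping, Shopping); Mixed NE: p = 0.76, q = 0.24

Work:
Check pure NE:
(Hiking, Hiking): (19, 6) - no unilateral deviation beneficial
(Shopping, Shopping): (6, 19) - no unilateral deviation beneficial
Mixed NE: P1 plays Hiking with p = 0.76, P2 plays Hiking with q = 0.24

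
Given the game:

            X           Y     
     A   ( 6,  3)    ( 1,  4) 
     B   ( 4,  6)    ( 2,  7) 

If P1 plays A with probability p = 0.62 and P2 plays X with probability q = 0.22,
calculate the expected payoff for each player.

E[P1] = 2.2292, E[P2] = 4.92

Work:
E[P1] = p·q·π₁(A,X) + p·(1-q)·π₁(A,Y) + (1-p)·q·π₁(B,X) + (1-p)·(1-q)·π₁(B,Y)
= 0.62·0.22·6 + 0.62·0.78·1 + 0.38·0.22·4 + 0.38·0.78·2
= 2.2292

E[P2] = 4.92 (similar calculation)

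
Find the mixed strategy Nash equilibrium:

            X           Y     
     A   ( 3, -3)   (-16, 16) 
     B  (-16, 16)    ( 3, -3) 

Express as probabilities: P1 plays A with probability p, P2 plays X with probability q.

p = 0.5, q = 0.5

Work:
Find probabilities that make opponent indifferent:
P2 chooses q to make P1 indifferent between A and B
P1 chooses p to make P2 indifferent between X and Y
Mixed NE: P1 plays (A: 0.5, B: 0.5), P2 plays (X: 0.5, Y: 0.5)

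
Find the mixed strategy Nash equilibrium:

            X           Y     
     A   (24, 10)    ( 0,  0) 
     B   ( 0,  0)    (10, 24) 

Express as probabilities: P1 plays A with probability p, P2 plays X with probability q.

p = 0.7059, q = 0.2941

Work:
Find probabilities that make opponent indifferent:
P2 chooses q to make P1 indifferent between A and B
P1 chooses p to make P2 indifferent between X and Y
Mixed NE: P1 plays (A: 0.7059, B: 0.2941), P2 plays (X: 0.2941, Y: 0.7059)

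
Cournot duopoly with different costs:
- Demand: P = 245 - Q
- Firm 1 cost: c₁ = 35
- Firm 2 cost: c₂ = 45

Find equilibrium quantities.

q₁* = 73.33, q₂* = 63.33

Work:
Reaction: q₁ = (245 - 35 - q₂)/2
Reaction: q₂ = (245 - 45 - q₁)/2
Solve simultaneously:
q₁* = (245 - 2×35 + 45)/3 = 73.33
q₂* = (245 - 2×45 + 35)/3 = 63.33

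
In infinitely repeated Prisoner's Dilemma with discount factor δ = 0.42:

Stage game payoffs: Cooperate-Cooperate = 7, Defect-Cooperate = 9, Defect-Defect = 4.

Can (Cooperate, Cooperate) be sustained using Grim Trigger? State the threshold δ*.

δ* = 0.4; since δ = 0.42 ≥ 0.4, cooperation can be sustained

Work:
For Grim Trigger:
Cooperate forever: 7/(1-δ)
Defect then punished: 9 + 4·δ/(1-δ)
Need: 7/(1-δ) ≥ 9 + 4·δ/(1-δ)
Solving: δ ≥ (T-R)/(T-P) = (9-7)/(9-4) = 0.4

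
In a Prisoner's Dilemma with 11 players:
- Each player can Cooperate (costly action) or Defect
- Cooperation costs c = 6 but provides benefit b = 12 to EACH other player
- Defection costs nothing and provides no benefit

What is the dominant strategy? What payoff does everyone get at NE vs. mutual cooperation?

Dominant: Defect; NE payoff = 0; Coop payoff = 114

Work:
Defect dominates (saves cost c = 6, benefit to others is external)
NE: All defect → everyone gets 0
If all cooperate: each receives (10)×12 - 6 = 114
Social dilemma: 114 > 0 but NE gives 0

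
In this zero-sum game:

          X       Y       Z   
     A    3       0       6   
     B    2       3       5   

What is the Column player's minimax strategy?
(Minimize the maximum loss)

Column should play X or Y (all achieve the minimum), value = 3

Work:
Column player minimizes Row's maximum payoff:
Column X: max payoff to Row = 3
Column Y: max payoff to Row = 3
Column Z: max payoff to Row = 6
Minimum is 3, achieved by columns X, Y (tied).
Each of X or Y is a minimax strategy.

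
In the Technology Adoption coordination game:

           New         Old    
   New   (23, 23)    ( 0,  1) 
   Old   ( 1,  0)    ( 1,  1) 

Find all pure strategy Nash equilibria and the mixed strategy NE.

Pure NE: (New, New) and (Old, Old); Mixed NE: p = 0.0435, q = 0.0435

Work:
Check pure NE:
(New, New): (23, 23) - no unilateral deviation beneficial
(Old, Old): (1, 1) - no unilateral deviation beneficial
Mixed NE: P1 plays New with p = 0.0435, P2 plays New with q = 0.0435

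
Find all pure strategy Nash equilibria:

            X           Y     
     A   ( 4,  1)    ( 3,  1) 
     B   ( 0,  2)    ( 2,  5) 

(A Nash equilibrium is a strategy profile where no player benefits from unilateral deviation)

Nash equilibrium: (A, X), (A, Y)

Work:
Best responses:
  P1 vs X: payoffs [4, 0] → best response A (payoff 4)
  P1 vs Y: payoffs [3, 2] → best response A (payoff 3)
  P2 vs A: payoffs [1, 1] → best response X/Y (payoff 1)
  P2 vs B: payoffs [2, 5] → best response Y (payoff 5)
Mutual best responses: (A,X), (A,Y) → Nash equilibria.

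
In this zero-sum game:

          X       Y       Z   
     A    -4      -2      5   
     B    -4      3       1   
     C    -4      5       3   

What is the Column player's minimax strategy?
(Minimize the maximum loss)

Column should play X, value = -4

Work:
Column player minimizes Row's maximum payoff:
Column X: max payoff to Row = -4
Column Y: max payoff to Row = 5
Column Z: max payoff to Row = 5
Minimum is -4, achieved by column X.
Minimax strategy: X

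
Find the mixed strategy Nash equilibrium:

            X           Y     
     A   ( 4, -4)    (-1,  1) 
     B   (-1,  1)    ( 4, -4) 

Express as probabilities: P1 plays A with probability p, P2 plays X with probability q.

p = 0.5, q = 0.5

Work:
Find probabilities that make opponent indifferent:
P2 chooses q to make P1 indifferent between A and B
P1 chooses p to make P2 indifferent between X and Y
Mixed NE: P1 plays (A: 0.5, B: 0.5), P2 plays (X: 0.5, Y: 0.5)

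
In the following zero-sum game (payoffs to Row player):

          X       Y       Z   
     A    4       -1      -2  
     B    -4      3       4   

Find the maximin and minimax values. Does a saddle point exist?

Maximin = -2, Minimax = 3, Saddle: False

Work:
Row minimums: [-2, -4] → maximin = -2
Column maximums: [4, 3, 4] → minimax = 3
No saddle point (maximin ≠ minimax). Mixed strategy needed.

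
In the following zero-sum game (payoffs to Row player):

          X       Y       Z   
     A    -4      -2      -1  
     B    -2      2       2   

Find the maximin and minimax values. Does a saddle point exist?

Maximin = -2, Minimax = -2, Saddle: True

Work:
Row minimums: [-4, -2] → maximin = -2
Column maximums: [-2, 2, 2] → minimax = -2
Saddle point exists! Game value = -2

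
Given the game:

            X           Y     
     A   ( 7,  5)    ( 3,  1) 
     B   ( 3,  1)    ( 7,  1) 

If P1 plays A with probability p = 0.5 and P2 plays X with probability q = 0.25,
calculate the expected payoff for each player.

E[P1] = 5.0, E[P2] = 1.5

Work:
E[P1] = p·q·π₁(A,X) + p·(1-q)·π₁(A,Y) + (1-p)·q·π₁(B,X) + (1-p)·(1-q)·π₁(B,Y)
= 0.5·0.25·7 + 0.5·0.75·3 + 0.5·0.25·3 + 0.5·0.75·7
= 5.0

E[P2] = 1.5 (similar calculation)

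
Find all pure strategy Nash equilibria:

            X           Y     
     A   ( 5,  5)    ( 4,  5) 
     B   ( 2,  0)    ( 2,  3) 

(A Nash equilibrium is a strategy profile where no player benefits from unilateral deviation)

Nash equilibrium: (A, X), (A, Y)

Work:
Best responses:
  P1 vs X: payoffs [5, 2] → best response A (payoff 5)
  P1 vs Y: payoffs [4, 2] → best response A (payoff 4)
  P2 vs A: payoffs [5, 5] → best response X/Y (payoff 5)
  P2 vs B: payoffs [0, 3] → best response Y (payoff 3)
Mutual best responses: (A,X), (A,Y) → Nash equilibria.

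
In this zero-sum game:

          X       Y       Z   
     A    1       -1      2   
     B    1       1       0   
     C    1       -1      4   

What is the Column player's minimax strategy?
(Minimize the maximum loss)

Column should play X or Y (all achieve the minimum), value = 1

Work:
Column player minimizes Row's maximum payoff:
Column X: max payoff to Row = 1
Column Y: max payoff to Row = 1
Column Z: max payoff to Row = 4
Minimum is 1, achieved by columns X, Y (tied).
Each of X or Y is a minimax strategy.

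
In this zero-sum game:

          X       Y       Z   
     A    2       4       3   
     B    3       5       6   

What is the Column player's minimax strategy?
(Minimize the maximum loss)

Column should play X, value = 3

Work:
Column player minimizes Row's maximum payoff:
Column X: max payoff to Row = 3
Column Y: max payoff to Row = 5
Column Z: max payoff to Row = 6
Minimum is 3, achieved by column X.
Minimax strategy: X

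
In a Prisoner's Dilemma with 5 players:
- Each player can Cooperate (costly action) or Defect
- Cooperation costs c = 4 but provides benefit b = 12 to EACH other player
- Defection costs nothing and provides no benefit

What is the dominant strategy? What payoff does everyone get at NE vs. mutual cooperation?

Dominant: Defect; NE payoff = 0; Coop payoff = 44

Work:
Defect dominates (saves cost c = 4, benefit to others is external)
NE: All defect → everyone gets 0
If all cooperate: each receives (4)×12 - 4 = 44
Social dilemma: 44 > 0 but NE gives 0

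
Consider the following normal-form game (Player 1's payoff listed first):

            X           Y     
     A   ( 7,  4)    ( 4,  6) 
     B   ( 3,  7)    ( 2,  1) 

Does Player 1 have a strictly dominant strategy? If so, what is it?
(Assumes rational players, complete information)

Yes, Player 1's strictly dominant strategy is A

Work:
A strategy strictly dominates another if it gives a strictly higher payoff against every opponent action. Compare each pair of P1's strategies column-by-column:
  A vs B: [7 vs 3, 4 vs 2] → A strictly dominates B
  B vs A: [3 vs 7, 2 vs 4] → B does not strictly dominate A (column X: 3 ≤ 7)
A strictly dominates every other strategy → strictly dominant.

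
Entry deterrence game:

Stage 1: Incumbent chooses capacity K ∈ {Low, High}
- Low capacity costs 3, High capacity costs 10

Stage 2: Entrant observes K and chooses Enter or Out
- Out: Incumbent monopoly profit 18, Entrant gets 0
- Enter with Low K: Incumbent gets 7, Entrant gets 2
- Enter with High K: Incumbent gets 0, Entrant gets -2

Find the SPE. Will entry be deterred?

SPE: (High, Enter|Low, Out|High); Entry deterred. Incumbent net profit = 8

Work:
After Low K: Entrant enters (2 > 0)
After High K: Entrant stays out (-2 < 0)
Incumbent: Low → 7−3=4, High → 18−10=8
Incumbent chooses High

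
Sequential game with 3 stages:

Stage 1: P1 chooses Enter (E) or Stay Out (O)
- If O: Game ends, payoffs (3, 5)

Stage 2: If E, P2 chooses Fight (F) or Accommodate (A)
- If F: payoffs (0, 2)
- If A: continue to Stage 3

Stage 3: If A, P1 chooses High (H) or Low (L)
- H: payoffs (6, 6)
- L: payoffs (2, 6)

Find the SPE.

SPE: (E, A, H); Outcome (6, 6)

Work:
Stage 3: P1 chooses H (6 vs 2)
Stage 2: P2: F->2, A->6 (anticipating H). Choose A
Stage 1: P1: O->3, E->6 (anticipating A, H). Choose E
SPE path: E -> A -> H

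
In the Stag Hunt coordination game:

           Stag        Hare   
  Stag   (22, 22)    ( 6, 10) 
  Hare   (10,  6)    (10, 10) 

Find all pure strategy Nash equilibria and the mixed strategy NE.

Pure NE: (Stag, Stag) and (Hare, Hare); Mixed NE: p = 0.25, q = 0.25

Work:
Check pure NE:
(Stag, Stag): (22, 22) - no unilateral deviation beneficial
(Hare, Hare): (10, 10) - no unilateral deviation beneficial
Mixed NE: P1 plays Stag with p = 0.25, P2 plays Stag with q = 0.25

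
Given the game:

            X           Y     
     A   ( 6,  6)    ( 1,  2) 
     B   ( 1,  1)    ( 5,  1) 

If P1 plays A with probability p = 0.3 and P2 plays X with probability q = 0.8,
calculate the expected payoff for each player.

E[P1] = 2.76, E[P2] = 2.26

Work:
E[P1] = p·q·π₁(A,X) + p·(1-q)·π₁(A,Y) + (1-p)·q·π₁(B,X) + (1-p)·(1-q)·π₁(B,Y)
= 0.3·0.8·6 + 0.3·0.2·1 + 0.7·0.8·1 + 0.7·0.2·5
= 2.76

E[P2] = 2.26 (similar calculation)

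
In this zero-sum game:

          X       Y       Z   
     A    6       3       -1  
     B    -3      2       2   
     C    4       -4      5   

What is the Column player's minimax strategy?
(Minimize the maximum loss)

Column should play Y, value = 3

Work:
Column player minimizes Row's maximum payoff:
Column X: max payoff to Row = 6
Column Y: max payoff to Row = 3
Column Z: max payoff to Row = 5
Minimum is 3, achieved by column Y.
Minimax strategy: Y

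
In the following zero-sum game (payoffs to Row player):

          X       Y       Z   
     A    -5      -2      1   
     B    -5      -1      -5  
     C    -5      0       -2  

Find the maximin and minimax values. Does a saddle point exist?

Maximin = -5, Minimax = -5, Saddle: True

Work:
Row minimums: [-5, -5, -5] → maximin = -5
Column maximums: [-5, 0, 1] → minimax = -5
Saddle point exists! Game value = -5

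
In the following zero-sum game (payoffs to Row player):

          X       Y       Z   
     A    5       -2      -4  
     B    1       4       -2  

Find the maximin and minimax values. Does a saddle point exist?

Maximin = -2, Minimax = -2, Saddle: True

Work:
Row minimums: [-4, -2] → maximin = -2
Column maximums: [5, 4, -2] → minimax = -2
Saddle point exists! Game value = -2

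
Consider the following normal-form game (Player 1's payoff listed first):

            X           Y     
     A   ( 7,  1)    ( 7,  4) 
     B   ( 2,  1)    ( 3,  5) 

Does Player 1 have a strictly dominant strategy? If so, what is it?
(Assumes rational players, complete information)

Yes, Player 1's strictly dominant strategy is A

Work:
A strategy strictly dominates another if it gives a strictly higher payoff against every opponent action. Compare each pair of P1's strategies column-by-column:
  A vs B: [7 vs 2, 7 vs 3] → A strictly dominates B
  B vs A: [2 vs 7, 3 vs 7] → B does not strictly dominate A (column X: 2 ≤ 7)
A strictly dominates every other strategy → strictly dominant.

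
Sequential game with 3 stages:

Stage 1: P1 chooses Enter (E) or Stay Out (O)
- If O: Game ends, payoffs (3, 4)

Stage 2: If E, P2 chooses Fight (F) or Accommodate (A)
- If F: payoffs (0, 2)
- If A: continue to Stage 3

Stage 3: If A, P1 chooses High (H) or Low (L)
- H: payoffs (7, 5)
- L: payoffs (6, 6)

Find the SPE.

SPE: (E, A, H); Outcome (7, 5)

Work:
Stage 3: P1 chooses H (7 vs 6)
Stage 2: P2: F->2, A->5 (anticipating H). Choose A
Stage 1: P1: O->3, E->7 (anticipating A, H). Choose E
SPE path: E -> A -> H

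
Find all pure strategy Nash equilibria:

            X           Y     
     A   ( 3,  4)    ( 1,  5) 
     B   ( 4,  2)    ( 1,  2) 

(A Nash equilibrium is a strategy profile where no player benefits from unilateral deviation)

Nash equilibrium: (A, Y), (B, X), (B, Y)

Work:
Best responses:
  P1 vs X: payoffs [3, 4] → best response B (payoff 4)
  P1 vs Y: payoffs [1, 1] → best response A/B (payoff 1)
  P2 vs A: payoffs [4, 5] → best response Y (payoff 5)
  P2 vs B: payoffs [2, 2] → best response X/Y (payoff 2)
Mutual best responses: (A,Y), (B,X), (B,Y) → Nash equilibria.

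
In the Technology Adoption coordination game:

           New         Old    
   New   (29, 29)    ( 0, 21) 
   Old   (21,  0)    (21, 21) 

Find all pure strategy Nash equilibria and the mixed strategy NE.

Pure NE: (New, New) and (Old, Old); Mixed NE: p = 0.7241, q = 0.7241

Work:
Check pure NE:
(New, New): (29, 29) - no unilateral deviation beneficial
(Old, Old): (21, 21) - no unilateral deviation beneficial
Mixed NE: P1 plays New with p = 0.7241, P2 plays New with q = 0.7241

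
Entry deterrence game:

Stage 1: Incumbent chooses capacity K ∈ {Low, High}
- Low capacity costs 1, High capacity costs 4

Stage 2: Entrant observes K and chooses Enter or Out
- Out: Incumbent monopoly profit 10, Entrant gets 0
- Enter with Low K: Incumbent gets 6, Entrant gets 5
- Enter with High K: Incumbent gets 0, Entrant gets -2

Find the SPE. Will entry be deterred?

SPE: (High, Enter|Low, Out|High); Entry deterred. Incumbent net profit = 6

Work:
After Low K: Entrant enters (5 > 0)
After High K: Entrant stays out (-2 < 0)
Incumbent: Low → 6−1=5, High → 10−4=6
Incumbent chooses High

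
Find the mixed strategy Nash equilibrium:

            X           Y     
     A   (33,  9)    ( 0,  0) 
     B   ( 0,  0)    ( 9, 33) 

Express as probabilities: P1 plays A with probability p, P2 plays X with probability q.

p = 0.7857, q = 0.2143

Work:
Find probabilities that make opponent indifferent:
P2 chooses q to make P1 indifferent between A and B
P1 chooses p to make P2 indifferent between X and Y
Mixed NE: P1 plays (A: 0.7857, B: 0.2143), P2 plays (X: 0.2143, Y: 0.7857)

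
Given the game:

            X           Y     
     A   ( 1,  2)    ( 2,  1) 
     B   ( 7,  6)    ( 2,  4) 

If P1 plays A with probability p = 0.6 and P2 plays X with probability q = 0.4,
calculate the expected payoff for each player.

E[P1] = 2.56, E[P2] = 2.76

Work:
E[P1] = p·q·π₁(A,X) + p·(1-q)·π₁(A,Y) + (1-p)·q·π₁(B,X) + (1-p)·(1-q)·π₁(B,Y)
= 0.6·0.4·1 + 0.6·0.6·2 + 0.4·0.4·7 + 0.4·0.6·2
= 2.56

E[P2] = 2.76 (similar calculation)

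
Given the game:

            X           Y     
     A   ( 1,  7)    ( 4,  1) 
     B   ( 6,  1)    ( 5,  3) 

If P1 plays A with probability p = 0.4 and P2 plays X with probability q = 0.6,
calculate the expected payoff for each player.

E[P1] = 4.24, E[P2] = 2.92

Work:
E[P1] = p·q·π₁(A,X) + p·(1-q)·π₁(A,Y) + (1-p)·q·π₁(B,X) + (1-p)·(1-q)·π₁(B,Y)
= 0.4·0.6·1 + 0.4·0.4·4 + 0.6·0.6·6 + 0.6·0.4·5
= 4.24

E[P2] = 2.92 (similar calculation)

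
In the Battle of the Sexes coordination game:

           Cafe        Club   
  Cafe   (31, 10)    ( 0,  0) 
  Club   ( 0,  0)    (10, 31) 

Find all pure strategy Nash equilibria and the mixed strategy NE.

Pure NE: (Cafe, Cafe) and (Club, Club); Mixed NE: p = 0.7561, q = 0.2439

Work:
Check pure NE:
(Cafe, Cafe): (31, 10) - no unilateral deviation beneficial
(Club, Club): (10, 31) - no unilateral deviation beneficial
Mixed NE: P1 plays Cafe with p = 0.7561, P2 plays Cafe with q = 0.2439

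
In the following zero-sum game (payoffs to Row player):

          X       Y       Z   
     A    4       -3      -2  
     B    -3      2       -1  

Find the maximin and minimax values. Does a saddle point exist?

Maximin = -3, Minimax = -1, Saddle: False

Work:
Row minimums: [-3, -3] → maximin = -3
Column maximums: [4, 2, -1] → minimax = -1
No saddle point (maximin ≠ minimax). Mixed strategy needed.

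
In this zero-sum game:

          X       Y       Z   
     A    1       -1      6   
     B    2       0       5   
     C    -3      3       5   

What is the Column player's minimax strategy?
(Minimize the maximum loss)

Column should play X, value = 2

Work:
Column player minimizes Row's maximum payoff:
Column X: max payoff to Row = 2
Column Y: max payoff to Row = 3
Column Z: max payoff to Row = 6
Minimum is 2, achieved by column X.
Minimax strategy: X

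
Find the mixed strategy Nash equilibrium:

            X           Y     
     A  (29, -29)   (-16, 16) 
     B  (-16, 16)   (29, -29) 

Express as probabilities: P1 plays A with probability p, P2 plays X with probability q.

p = 0.5, q = 0.5

Work:
Find probabilities that make opponent indifferent:
P2 chooses q to make P1 indifferent between A and B
P1 chooses p to make P2 indifferent between X and Y
Mixed NE: P1 plays (A: 0.5, B: 0.5), P2 plays (X: 0.5, Y: 0.5)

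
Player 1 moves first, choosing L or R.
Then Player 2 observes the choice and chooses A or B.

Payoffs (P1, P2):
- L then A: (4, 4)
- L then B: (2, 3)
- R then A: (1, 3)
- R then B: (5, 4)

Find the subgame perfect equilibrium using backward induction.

P1 plays R, P2 plays A after L and B after R; Payoff (5, 4)

Work:
Backward induction:
After L: P2 chooses A → P1 gets 4
After R: P2 chooses B → P1 gets 5
P1 chooses R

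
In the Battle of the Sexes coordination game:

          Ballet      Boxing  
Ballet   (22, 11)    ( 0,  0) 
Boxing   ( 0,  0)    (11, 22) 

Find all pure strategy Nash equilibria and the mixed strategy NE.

Pure NE: (Ballet, Ballet) and (Boxing, Boxing); Mixed NE: p = 0.6667, q = 0.3333

Work:
Check pure NE:
(Ballet, Ballet): (22, 11) - no unilateral deviation beneficial
(Boxing, Boxing): (11, 22) - no unilateral deviation beneficial
Mixed NE: P1 plays Ballet with p = 0.6667, P2 plays Ballet with q = 0.3333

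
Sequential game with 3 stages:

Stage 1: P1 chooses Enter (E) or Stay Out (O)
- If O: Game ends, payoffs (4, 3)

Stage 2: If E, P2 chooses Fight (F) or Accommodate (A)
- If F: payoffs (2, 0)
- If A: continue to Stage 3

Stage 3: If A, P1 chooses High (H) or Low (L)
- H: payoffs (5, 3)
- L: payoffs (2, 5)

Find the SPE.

SPE: (E, A, H); Outcome (5, 3)

Work:
Stage 3: P1 chooses H (5 vs 2)
Stage 2: P2: F->0, A->3 (anticipating H). Choose A
Stage 1: P1: O->4, E->5 (anticipating A, H). Choose E
SPE path: E -> A -> H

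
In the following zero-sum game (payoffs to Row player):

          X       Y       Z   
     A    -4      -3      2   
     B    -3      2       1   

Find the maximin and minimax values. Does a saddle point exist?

Maximin = -3, Minimax = -3, Saddle: True

Work:
Row minimums: [-4, -3] → maximin = -3
Column maximums: [-3, 2, 2] → minimax = -3
Saddle point exists! Game value = -3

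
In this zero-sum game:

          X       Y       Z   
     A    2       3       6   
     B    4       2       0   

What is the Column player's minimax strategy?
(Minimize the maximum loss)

Column should play Y, value = 3

Work:
Column player minimizes Row's maximum payoff:
Column X: max payoff to Row = 4
Column Y: max payoff to Row = 3
Column Z: max payoff to Row = 6
Minimum is 3, achieved by column Y.
Minimax strategy: Y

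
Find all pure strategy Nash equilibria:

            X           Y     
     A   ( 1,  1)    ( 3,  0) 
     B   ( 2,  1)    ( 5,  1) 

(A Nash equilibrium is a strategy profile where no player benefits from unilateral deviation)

Nash equilibrium: (B, X), (B, Y)

Work:
Best responses:
  P1 vs X: payoffs [1, 2] → best response B (payoff 2)
  P1 vs Y: payoffs [3, 5] → best response B (payoff 5)
  P2 vs A: payoffs [1, 0] → best response X (payoff 1)
  P2 vs B: payoffs [1, 1] → best response X/Y (payoff 1)
Mutual best responses: (B,X), (B,Y) → Nash equilibria.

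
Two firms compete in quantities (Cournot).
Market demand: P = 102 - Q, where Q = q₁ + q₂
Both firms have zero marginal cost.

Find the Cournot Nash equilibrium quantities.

q₁* = q₂* = 34.0; P* = 34.0

Work:
Profit: π_i = P·q_i = (a - q_i - q_j)·q_i
FOC: ∂π_i/∂q_i = a - 2q_i - q_j = 0
Reaction function: q_i = (102 - q_j)/2
Symmetry: q* = 102/3 = 34.0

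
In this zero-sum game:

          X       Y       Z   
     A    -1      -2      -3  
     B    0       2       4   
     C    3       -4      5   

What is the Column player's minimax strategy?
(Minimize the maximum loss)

Column should play Y, value = 2

Work:
Column player minimizes Row's maximum payoff:
Column X: max payoff to Row = 3
Column Y: max payoff to Row = 2
Column Z: max payoff to Row = 5
Minimum is 2, achieved by column Y.
Minimax strategy: Y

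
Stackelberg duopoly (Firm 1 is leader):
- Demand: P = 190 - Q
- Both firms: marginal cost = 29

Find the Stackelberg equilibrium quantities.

q₁* (leader) = 80.5, q₂* (follower) = 40.25

Work:
Follower's reaction: q₂ = (a - c - q₁)/2
Leader substitutes: π₁ = q₁·(a - q₁ - (a-c-q₁)/2 - c)
FOC: q₁* = (190 - 29)/2 = 80.50
Then: q₂* = (190 - 29 - 80.5)/2 = 40.25
Leader has first-mover advantage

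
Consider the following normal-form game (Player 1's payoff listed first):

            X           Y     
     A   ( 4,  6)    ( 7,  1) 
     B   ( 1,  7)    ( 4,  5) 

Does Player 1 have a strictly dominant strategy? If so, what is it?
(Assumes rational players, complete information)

Yes, Player 1's strictly dominant strategy is A

Work:
A strategy strictly dominates another if it gives a strictly higher payoff against every opponent action. Compare each pair of P1's strategies column-by-column:
  A vs B: [4 vs 1, 7 vs 4] → A strictly dominates B
  B vs A: [1 vs 4, 4 vs 7] → B does not strictly dominate A (column X: 1 ≤ 4)
A strictly dominates every other strategy → strictly dominant.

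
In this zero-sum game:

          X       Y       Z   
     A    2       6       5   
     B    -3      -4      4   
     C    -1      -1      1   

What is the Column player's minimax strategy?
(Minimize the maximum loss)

Column should play X, value = 2

Work:
Column player minimizes Row's maximum payoff:
Column X: max payoff to Row = 2
Column Y: max payoff to Row = 6
Column Z: max payoff to Row = 5
Minimum is 2, achieved by column X.
Minimax strategy: X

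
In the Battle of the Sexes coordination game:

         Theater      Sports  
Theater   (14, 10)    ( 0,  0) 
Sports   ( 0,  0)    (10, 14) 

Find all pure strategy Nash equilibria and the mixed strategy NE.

Pure NE: (Theater, Theater) and (Sports, Sports); Mixed NE: p = 0.5833, q = 0.4167

Work:
Check pure NE:
(Theater, Theater): (14, 10) - no unilateral deviation beneficial
(Sports, Sports): (10, 14) - no unilateral deviation beneficial
Mixed NE: P1 plays Theater with p = 0.5833, P2 plays Theater with q = 0.4167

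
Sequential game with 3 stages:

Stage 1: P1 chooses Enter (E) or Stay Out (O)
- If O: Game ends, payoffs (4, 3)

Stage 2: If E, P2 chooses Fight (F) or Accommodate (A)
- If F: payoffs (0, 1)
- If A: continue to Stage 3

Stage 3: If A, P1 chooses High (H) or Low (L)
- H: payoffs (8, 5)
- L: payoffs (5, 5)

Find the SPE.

SPE: (E, A, H); Outcome (8, 5)

Work:
Stage 3: P1 chooses H (8 vs 5)
Stage 2: P2: F->1, A->5 (anticipating H). Choose A
Stage 1: P1: O->4, E->8 (anticipating A, H). Choose E
SPE path: E -> A -> H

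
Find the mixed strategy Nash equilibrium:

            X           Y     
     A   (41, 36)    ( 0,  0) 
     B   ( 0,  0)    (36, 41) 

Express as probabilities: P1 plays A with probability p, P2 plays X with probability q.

p = 0.5325, q = 0.4675

Work:
Find probabilities that make opponent indifferent:
P2 chooses q to make P1 indifferent between A and B
P1 chooses p to make P2 indifferent between X and Y
Mixed NE: P1 plays (A: 0.5325, B: 0.4675), P2 plays (X: 0.4675, Y: 0.5325)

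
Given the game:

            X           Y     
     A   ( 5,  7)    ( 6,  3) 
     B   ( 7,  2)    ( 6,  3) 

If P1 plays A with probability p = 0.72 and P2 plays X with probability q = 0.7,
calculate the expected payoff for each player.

E[P1] = 5.692, E[P2] = 4.82

Work:
E[P1] = p·q·π₁(A,X) + p·(1-q)·π₁(A,Y) + (1-p)·q·π₁(B,X) + (1-p)·(1-q)·π₁(B,Y)
= 0.72·0.7·5 + 0.72·0.3·6 + 0.28·0.7·7 + 0.28·0.3·6
= 5.692

E[P2] = 4.82 (similar calculation)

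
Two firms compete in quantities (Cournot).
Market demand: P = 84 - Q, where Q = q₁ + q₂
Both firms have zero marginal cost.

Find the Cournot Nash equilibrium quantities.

q₁* = q₂* = 28.0; P* = 28.0

Work:
Profit: π_i = P·q_i = (a - q_i - q_j)·q_i
FOC: ∂π_i/∂q_i = a - 2q_i - q_j = 0
Reaction function: q_i = (84 - q_j)/2
Symmetry: q* = 84/3 = 28.0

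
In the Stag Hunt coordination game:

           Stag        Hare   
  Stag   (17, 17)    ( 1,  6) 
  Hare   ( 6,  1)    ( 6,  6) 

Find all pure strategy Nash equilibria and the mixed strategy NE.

Pure NE: (Stag, Stag) and (Hare, Hare); Mixed NE: p = 0.3125, q = 0.3125

Work:
Check pure NE:
(Stag, Stag): (17, 17) - no unilateral deviation beneficial
(Hare, Hare): (6, 6) - no unilateral deviation beneficial
Mixed NE: P1 plays Stag with p = 0.3125, P2 plays Stag with q = 0.3125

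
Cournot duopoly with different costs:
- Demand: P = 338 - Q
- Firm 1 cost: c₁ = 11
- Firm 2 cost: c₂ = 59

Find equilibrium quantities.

q₁* = 125.0, q₂* = 77.0

Work:
Reaction: q₁ = (338 - 11 - q₂)/2
Reaction: q₂ = (338 - 59 - q₁)/2
Solve simultaneously:
q₁* = (338 - 2×11 + 59)/3 = 125.0
q₂* = (338 - 2×59 + 11)/3 = 77.0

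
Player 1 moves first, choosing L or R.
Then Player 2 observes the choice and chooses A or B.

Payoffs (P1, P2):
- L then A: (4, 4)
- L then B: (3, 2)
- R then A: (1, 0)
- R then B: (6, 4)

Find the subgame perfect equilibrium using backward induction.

P1 plays R, P2 plays A after L and B after R; Payoff (6, 4)

Work:
Backward induction:
After L: P2 chooses A → P1 gets 4
After R: P2 chooses B → P1 gets 6
P1 chooses R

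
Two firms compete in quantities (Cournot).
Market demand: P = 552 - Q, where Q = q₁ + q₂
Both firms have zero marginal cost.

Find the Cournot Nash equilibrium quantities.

q₁* = q₂* = 184.0; P* = 184.0

Work:
Profit: π_i = P·q_i = (a - q_i - q_j)·q_i
FOC: ∂π_i/∂q_i = a - 2q_i - q_j = 0
Reaction function: q_i = (552 - q_j)/2
Symmetry: q* = 552/3 = 184.0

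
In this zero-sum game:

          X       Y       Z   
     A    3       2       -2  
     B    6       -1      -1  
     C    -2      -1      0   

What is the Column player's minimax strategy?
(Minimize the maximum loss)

Column should play Z, value = 0

Work:
Column player minimizes Row's maximum payoff:
Column X: max payoff to Row = 6
Column Y: max payoff to Row = 2
Column Z: max payoff to Row = 0
Minimum is 0, achieved by column Z.
Minimax strategy: Z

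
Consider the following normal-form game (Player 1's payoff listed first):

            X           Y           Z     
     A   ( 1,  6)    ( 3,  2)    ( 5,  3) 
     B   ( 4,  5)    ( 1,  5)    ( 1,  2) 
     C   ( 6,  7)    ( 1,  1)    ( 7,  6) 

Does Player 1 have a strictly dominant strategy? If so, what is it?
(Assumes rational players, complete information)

No strictly dominant strategy exists for Player 1

Work:
A strategy strictly dominates another if it gives a strictly higher payoff against every opponent action. Compare each pair of P1's strategies column-by-column:
  A vs B: [1 vs 4, 3 vs 1, 5 vs 1] → A does not strictly dominate B (column X: 1 ≤ 4)
  A vs C: [1 vs 6, 3 vs 1, 5 vs 7] → A does not strictly dominate C (column X: 1 ≤ 6)
  B vs A: [4 vs 1, 1 vs 3, 1 vs 5] → B does not strictly dominate A (column Y: 1 ≤ 3)
  B vs C: [4 vs 6, 1 vs 1, 1 vs 7] → B does not strictly dominate C (column X: 4 ≤ 6)
  C vs A: [6 vs 1, 1 vs 3, 7 vs 5] → C does not strictly dominate A (column Y: 1 ≤ 3)
  C vs B: [6 vs 4, 1 vs 1, 7 vs 1] → C does not strictly dominate B (column Y: 1 ≤ 1)
No single strategy strictly dominates all others → no strictly dominant strategy.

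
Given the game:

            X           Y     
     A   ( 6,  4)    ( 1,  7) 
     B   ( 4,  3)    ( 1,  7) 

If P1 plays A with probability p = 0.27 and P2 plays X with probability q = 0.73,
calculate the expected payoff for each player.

E[P1] = 3.5842, E[P2] = 4.2771

Work:
E[P1] = p·q·π₁(A,X) + p·(1-q)·π₁(A,Y) + (1-p)·q·π₁(B,X) + (1-p)·(1-q)·π₁(B,Y)
= 0.27·0.73·6 + 0.27·0.27·1 + 0.73·0.73·4 + 0.73·0.27·1
= 3.5842

E[P2] = 4.2771 (similar calculation)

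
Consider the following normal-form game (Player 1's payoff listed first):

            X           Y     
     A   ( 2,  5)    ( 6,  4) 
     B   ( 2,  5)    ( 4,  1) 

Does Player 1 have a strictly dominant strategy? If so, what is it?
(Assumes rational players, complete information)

No strictly dominant strategy exists for Player 1

Work:
A strategy strictly dominates another if it gives a strictly higher payoff against every opponent action. Compare each pair of P1's strategies column-by-column:
  A vs B: [2 vs 2, 6 vs 4] → A does not strictly dominate B (column X: 2 ≤ 2)
  B vs A: [2 vs 2, 4 vs 6] → B does not strictly dominate A (column X: 2 ≤ 2)
No single strategy strictly dominates all others → no strictly dominant strategy.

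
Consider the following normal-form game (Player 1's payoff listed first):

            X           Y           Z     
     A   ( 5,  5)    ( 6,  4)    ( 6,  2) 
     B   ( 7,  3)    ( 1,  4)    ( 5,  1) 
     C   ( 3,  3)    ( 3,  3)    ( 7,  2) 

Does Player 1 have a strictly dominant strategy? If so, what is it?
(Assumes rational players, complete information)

No strictly dominant strategy exists for Player 1

Work:
A strategy strictly dominates another if it gives a strictly higher payoff against every opponent action. Compare each pair of P1's strategies column-by-column:
  A vs B: [5 vs 7, 6 vs 1, 6 vs 5] → A does not strictly dominate B (column X: 5 ≤ 7)
  A vs C: [5 vs 3, 6 vs 3, 6 vs 7] → A does not strictly dominate C (column Z: 6 ≤ 7)
  B vs A: [7 vs 5, 1 vs 6, 5 vs 6] → B does not strictly dominate A (column Y: 1 ≤ 6)
  B vs C: [7 vs 3, 1 vs 3, 5 vs 7] → B does not strictly dominate C (column Y: 1 ≤ 3)
  C vs A: [3 vs 5, 3 vs 6, 7 vs 6] → C does not strictly dominate A (column X: 3 ≤ 5)
  C vs B: [3 vs 7, 3 vs 1, 7 vs 5] → C does not strictly dominate B (column X: 3 ≤ 7)
No single strategy strictly dominates all others → no strictly dominant strategy.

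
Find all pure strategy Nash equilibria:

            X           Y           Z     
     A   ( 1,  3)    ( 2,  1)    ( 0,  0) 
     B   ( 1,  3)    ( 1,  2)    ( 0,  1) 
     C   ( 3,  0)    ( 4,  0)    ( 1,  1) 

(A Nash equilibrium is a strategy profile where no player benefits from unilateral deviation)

Nash equilibrium: (C, Z)

Work:
Best responses:
  P1 vs X: payoffs [1, 1, 3] → best response C (payoff 3)
  P1 vs Y: payoffs [2, 1, 4] → best response C (payoff 4)
  P1 vs Z: payoffs [0, 0, 1] → best response C (payoff 1)
  P2 vs A: payoffs [3, 1, 0] → best response X (payoff 3)
  P2 vs B: payoffs [3, 2, 1] → best response X (payoff 3)
  P2 vs C: payoffs [0, 0, 1] → best response Z (payoff 1)
Mutual best responses: (C,Z) → Nash equilibria.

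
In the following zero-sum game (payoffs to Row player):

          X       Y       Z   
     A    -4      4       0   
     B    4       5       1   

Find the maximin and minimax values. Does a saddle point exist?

Maximin = 1, Minimax = 1, Saddle: True

Work:
Row minimums: [-4, 1] → maximin = 1
Column maximums: [4, 5, 1] → minimax = 1
Saddle point exists! Game value = 1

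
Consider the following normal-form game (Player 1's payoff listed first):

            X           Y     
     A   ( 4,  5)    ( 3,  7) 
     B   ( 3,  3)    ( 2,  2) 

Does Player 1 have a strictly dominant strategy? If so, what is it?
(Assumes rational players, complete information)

Yes, Player 1's strictly dominant strategy is A

Work:
A strategy strictly dominates another if it gives a strictly higher payoff against every opponent action. Compare each pair of P1's strategies column-by-column:
  A vs B: [4 vs 3, 3 vs 2] → A strictly dominates B
  B vs A: [3 vs 4, 2 vs 3] → B does not strictly dominate A (column X: 3 ≤ 4)
A strictly dominates every other strategy → strictly dominant.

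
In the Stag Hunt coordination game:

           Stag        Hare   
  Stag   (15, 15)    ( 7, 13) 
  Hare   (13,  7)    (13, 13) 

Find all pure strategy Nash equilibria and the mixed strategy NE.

Pure NE: (Stag, Stag) and (Hare, Hare); Mixed NE: p = 0.75, q = 0.75

Work:
Check pure NE:
(Stag, Stag): (15, 15) - no unilateral deviation beneficial
(Hare, Hare): (13, 13) - no unilateral deviation beneficial
Mixed NE: P1 plays Stag with p = 0.75, P2 plays Stag with q = 0.75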